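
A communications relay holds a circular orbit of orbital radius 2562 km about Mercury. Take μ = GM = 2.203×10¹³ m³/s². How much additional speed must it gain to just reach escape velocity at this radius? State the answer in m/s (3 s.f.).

r = 2562 km = 2.562×10⁶ m.
Circular speed v_c = √(μ/r) = 2932 m/s.
Escape speed v_esc = √(2μ/r) = √2 × v_c = 4147 m/s.
Δv = v_esc − v_c = 1215 m/s.

Δv ≈ 1210 m/s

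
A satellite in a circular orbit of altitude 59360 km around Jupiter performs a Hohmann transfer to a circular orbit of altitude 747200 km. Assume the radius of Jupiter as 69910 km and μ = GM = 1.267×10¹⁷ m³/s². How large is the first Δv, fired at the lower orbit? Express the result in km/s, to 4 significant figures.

r₁ = 69910 + 59360 = 129270 km = 1.2927×10⁸ m.
r₂ = 69910 + 747200 = 817110 km = 8.1711×10⁸ m.
Transfer ellipse a_t = (r₁ + r₂)/2 = 4.732×10⁸ m.
At r₁: circular v_c1 = √(μ/r₁) = 31310 m/s; transfer-perijove v_p = √[μ(2/r₁ − 1/a_t)] = 41140 m/s.
Δv₁ = v_p − v_c1 = 9833 m/s.
= 9.833 km/s.

Δv ≈ 9.833 km/s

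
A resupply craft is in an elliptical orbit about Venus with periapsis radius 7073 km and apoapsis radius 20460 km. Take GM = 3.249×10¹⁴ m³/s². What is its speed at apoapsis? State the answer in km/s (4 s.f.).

v ≈ 2.856 km/s

Semi-major axis a = (r_p + r_a)/2 = 13766 km = 1.377×10⁷ m.
Vis-viva: v² = μ(2/r − 1/a) = 3.249×10¹⁴ × (9.775×10⁻⁸ − 7.264×10⁻⁸) = 8.159×10⁶ m²/s².
v = 2856 m/s = 2.856 km/s.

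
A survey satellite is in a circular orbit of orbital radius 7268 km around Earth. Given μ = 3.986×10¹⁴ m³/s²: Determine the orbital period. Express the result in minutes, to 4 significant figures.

T ≈ 102.8 minutes

r = 7268 km = 7.268×10⁶ m.
Kepler's third law: T = 2π√(r³/μ) = 2π√((7.268×10⁶)³ / 3.986×10¹⁴).
r³/μ = 9.632×10⁵ s², so T = 2π × 9.814×10² = 6.166×10³ s.
Converting: 6.166×10³ s ÷ 60.00 = 102.8 minutes.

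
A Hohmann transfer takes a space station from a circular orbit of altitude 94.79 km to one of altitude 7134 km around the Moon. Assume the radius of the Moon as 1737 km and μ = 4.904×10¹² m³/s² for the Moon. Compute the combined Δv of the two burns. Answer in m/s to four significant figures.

Δv_total ≈ 778.9 m/s

r₁ = 1737 + 94.79 = 1831.8 km = 1.8318×10⁶ m.
r₂ = 1737 + 7134 = 8871.0 km = 8.8710×10⁶ m.
Transfer ellipse a_t = (r₁ + r₂)/2 = 5.351×10⁶ m.
At r₁: circular v_c1 = √(μ/r₁) = 1636 m/s; transfer-perilune v_p = √[μ(2/r₁ − 1/a_t)] = 2107 m/s.
Δv₁ = v_p − v_c1 = 470.4 m/s.
At r₂: circular v_c2 = √(μ/r₂) = 743.5 m/s; transfer-apolune v_a = √[μ(2/r₂ − 1/a_t)] = 435.0 m/s.
Δv₂ = v_c2 − v_a = 308.5 m/s.
Total Δv = Δv₁ + Δv₂ = 778.9 m/s.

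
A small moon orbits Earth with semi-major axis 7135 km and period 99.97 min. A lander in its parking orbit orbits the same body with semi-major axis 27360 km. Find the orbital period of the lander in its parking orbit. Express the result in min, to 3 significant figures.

T₂ ≈ 751 min

Kepler's third law: T² ∝ a³, so T₂ = T₁ (a₂/a₁)^(3/2).
a₂/a₁ = 3.835, (a₂/a₁)^(3/2) = 7.509.
T₂ = 99.97 × 7.509 = 750.7 min.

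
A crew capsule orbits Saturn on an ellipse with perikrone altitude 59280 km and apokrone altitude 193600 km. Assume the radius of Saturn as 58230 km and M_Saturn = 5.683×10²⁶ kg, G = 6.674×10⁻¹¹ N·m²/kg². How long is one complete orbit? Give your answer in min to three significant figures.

μ = GM = 6.674×10⁻¹¹ × 5.683×10²⁶ = 3.793×10¹⁶ m³/s².
r_p = 58230 + 59280 = 117510 km = 1.1751×10⁸ m.
r_a = 58230 + 193600 = 251830 km = 2.5183×10⁸ m.
Semi-major axis a = (r_p + r_a)/2 = (1.1751×10⁵ + 2.5183×10⁵)/2 = 1.8467×10⁵ km = 1.847×10⁸ m.
By Kepler's third law T = 2π√(a³/μ) = 2π × 1.289×10⁴ = 8.096×10⁴ s.
= 1349 min.

T ≈ 1350 min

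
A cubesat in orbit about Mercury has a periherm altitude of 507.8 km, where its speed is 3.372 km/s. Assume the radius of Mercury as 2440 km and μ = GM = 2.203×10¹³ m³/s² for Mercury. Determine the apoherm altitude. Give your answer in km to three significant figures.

apoherm altitude ≈ 6930 km

r_p = 2440 + 507.8 = 2947.8 km = 2.948×10⁶ m.
Specific energy ε = v²/2 − μ/r = -1.788×10⁶ J/kg, so a = −μ/(2ε) = 6.160×10⁶ m.
The apsides satisfy r_p + r_a = 2a, so the apoherm radius is 2a − r_p = 9.372×10⁶ m = 9372.0 km.
Apoherm altitude = 9372.0 − 2440 = 6932.0 km.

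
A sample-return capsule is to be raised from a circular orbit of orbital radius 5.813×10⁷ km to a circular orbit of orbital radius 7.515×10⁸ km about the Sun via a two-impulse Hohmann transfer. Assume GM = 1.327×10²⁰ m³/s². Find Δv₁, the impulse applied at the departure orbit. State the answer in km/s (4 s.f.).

r₁ = 5.813×10⁷ km = 5.813×10¹⁰ m.
r₂ = 7.515×10⁸ km = 7.515×10¹¹ m.
Transfer ellipse a_t = (r₁ + r₂)/2 = 4.048×10¹¹ m.
At r₁: circular v_c1 = √(μ/r₁) = 47780 m/s; transfer-perihelion v_p = √[μ(2/r₁ − 1/a_t)] = 65100 m/s.
Δv₁ = v_p − v_c1 = 17320 m/s.
= 17.32 km/s.

Δv ≈ 17.32 km/s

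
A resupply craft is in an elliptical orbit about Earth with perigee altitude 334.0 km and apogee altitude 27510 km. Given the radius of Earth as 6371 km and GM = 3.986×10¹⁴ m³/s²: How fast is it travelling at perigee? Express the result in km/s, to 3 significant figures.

v ≈ 9.96 km/s

r_p = 6371 + 334.0 = 6705.0 km = 6.7050×10⁶ m.
r_a = 6371 + 27510 = 33881 km = 3.3881×10⁷ m.
Semi-major axis a = (r_p + r_a)/2 = 20293 km = 2.029×10⁷ m.
Vis-viva: v² = μ(2/r − 1/a) = 3.986×10¹⁴ × (2.983×10⁻⁷ − 4.928×10⁻⁸) = 9.925×10⁷ m²/s².
v = 9963 m/s = 9.963 km/s.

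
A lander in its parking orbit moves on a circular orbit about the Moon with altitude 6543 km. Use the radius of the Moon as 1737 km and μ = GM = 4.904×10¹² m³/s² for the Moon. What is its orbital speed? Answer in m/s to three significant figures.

v ≈ 770 m/s

r = 1737 + 6543 = 8280.0 km = 8.2800×10⁶ m.
For a circular orbit v = √(μ/r) = √(4.904×10¹² / 8.280×10⁶) = √(5.923×10⁵) = 769.6 m/s.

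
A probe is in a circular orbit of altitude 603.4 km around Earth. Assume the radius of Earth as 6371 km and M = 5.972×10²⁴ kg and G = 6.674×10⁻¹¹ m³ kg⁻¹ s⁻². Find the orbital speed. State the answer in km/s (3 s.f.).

v ≈ 7.56 km/s

μ = GM = 6.674×10⁻¹¹ × 5.972×10²⁴ = 3.986×10¹⁴ m³/s².
r = 6371 + 603.4 = 6974.4 km = 6.9744×10⁶ m.
For a circular orbit v = √(μ/r) = √(3.986×10¹⁴ / 6.974×10⁶) = √(5.715×10⁷) = 7560 m/s.
That is 7.560 km/s.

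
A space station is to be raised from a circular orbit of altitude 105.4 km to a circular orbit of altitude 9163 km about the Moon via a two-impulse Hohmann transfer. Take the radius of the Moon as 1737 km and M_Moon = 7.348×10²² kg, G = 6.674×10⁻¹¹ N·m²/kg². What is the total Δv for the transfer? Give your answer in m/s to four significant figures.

μ = GM = 6.674×10⁻¹¹ × 7.348×10²² = 4.904×10¹² m³/s².
r₁ = 1737 + 105.4 = 1842.4 km = 1.8424×10⁶ m.
r₂ = 1737 + 9163 = 10900 km = 1.0900×10⁷ m.
Transfer ellipse a_t = (r₁ + r₂)/2 = 6.371×10⁶ m.
At r₁: circular v_c1 = √(μ/r₁) = 1631 m/s; transfer-perilune v_p = √[μ(2/r₁ − 1/a_t)] = 2134 m/s.
Δv₁ = v_p − v_c1 = 502.5 m/s.
At r₂: circular v_c2 = √(μ/r₂) = 670.8 m/s; transfer-apolune v_a = √[μ(2/r₂ − 1/a_t)] = 360.7 m/s.
Δv₂ = v_c2 − v_a = 310.1 m/s.
Total Δv = Δv₁ + Δv₂ = 812.5 m/s.

Δv_total ≈ 812.5 m/s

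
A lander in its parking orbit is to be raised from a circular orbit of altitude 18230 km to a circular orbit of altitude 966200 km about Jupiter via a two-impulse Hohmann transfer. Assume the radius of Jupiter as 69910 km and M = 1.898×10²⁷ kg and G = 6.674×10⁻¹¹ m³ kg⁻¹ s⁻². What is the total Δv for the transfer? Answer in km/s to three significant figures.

Δv_total ≈ 20.2 km/s

μ = GM = 6.674×10⁻¹¹ × 1.898×10²⁷ = 1.267×10¹⁷ m³/s².
r₁ = 69910 + 18230 = 88140 km = 8.8140×10⁷ m.
r₂ = 69910 + 966200 = 1036100 km = 1.0361×10⁹ m.
Transfer ellipse a_t = (r₁ + r₂)/2 = 5.621×10⁸ m.
At r₁: circular v_c1 = √(μ/r₁) = 37910 m/s; transfer-perijove v_p = √[μ(2/r₁ − 1/a_t)] = 51470 m/s.
Δv₁ = v_p − v_c1 = 13560 m/s.
At r₂: circular v_c2 = √(μ/r₂) = 11060 m/s; transfer-apojove v_a = √[μ(2/r₂ − 1/a_t)] = 4378 m/s.
Δv₂ = v_c2 − v_a = 6679 m/s.
Total Δv = Δv₁ + Δv₂ = 20240 m/s = 20.24 km/s.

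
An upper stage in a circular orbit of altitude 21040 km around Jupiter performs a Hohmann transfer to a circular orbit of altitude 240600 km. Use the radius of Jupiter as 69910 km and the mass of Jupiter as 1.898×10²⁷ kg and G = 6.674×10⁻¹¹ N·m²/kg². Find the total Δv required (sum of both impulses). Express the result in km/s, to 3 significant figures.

Δv_total ≈ 15.7 km/s

μ = GM = 6.674×10⁻¹¹ × 1.898×10²⁷ = 1.267×10¹⁷ m³/s².
r₁ = 69910 + 21040 = 90950 km = 9.0950×10⁷ m.
r₂ = 69910 + 240600 = 310510 km = 3.1051×10⁸ m.
Transfer ellipse a_t = (r₁ + r₂)/2 = 2.007×10⁸ m.
At r₁: circular v_c1 = √(μ/r₁) = 37320 m/s; transfer-perijove v_p = √[μ(2/r₁ − 1/a_t)] = 46420 m/s.
Δv₁ = v_p − v_c1 = 9097 m/s.
At r₂: circular v_c2 = √(μ/r₂) = 20200 m/s; transfer-apojove v_a = √[μ(2/r₂ − 1/a_t)] = 13600 m/s.
Δv₂ = v_c2 − v_a = 6602 m/s.
Total Δv = Δv₁ + Δv₂ = 15700 m/s = 15.70 km/s.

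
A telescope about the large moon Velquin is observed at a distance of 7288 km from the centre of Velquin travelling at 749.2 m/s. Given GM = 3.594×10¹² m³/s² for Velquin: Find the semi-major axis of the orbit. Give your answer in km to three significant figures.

a ≈ 8460 km

r = 7.288×10⁶ m.
Specific orbital energy ε = v²/2 − μ/r = (749.2)²/2 − 3.594×10¹²/7.288×10⁶ = -2.125×10⁵ J/kg.
Since ε = −μ/(2a), a = −μ/(2ε) = 8.457×10⁶ m = 8456.9 km.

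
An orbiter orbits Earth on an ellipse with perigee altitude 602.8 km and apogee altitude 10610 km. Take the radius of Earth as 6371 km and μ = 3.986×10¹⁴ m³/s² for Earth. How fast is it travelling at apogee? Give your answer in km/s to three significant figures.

r_p = 6371 + 602.8 = 6973.8 km = 6.9738×10⁶ m.
r_a = 6371 + 10610 = 16981 km = 1.6981×10⁷ m.
Semi-major axis a = (r_p + r_a)/2 = 11977 km = 1.198×10⁷ m.
Vis-viva: v² = μ(2/r − 1/a) = 3.986×10¹⁴ × (1.178×10⁻⁷ − 8.349×10⁻⁸) = 1.367×10⁷ m²/s².
v = 3697 m/s = 3.697 km/s.

v ≈ 3.70 km/s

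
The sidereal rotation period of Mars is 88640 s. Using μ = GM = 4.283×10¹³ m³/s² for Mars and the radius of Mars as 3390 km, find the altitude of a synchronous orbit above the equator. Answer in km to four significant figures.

h_sync ≈ 17040 km

A synchronous orbit has period T, so by Kepler's third law a = (μT²/4π²)^(1/3).
μT²/4π² = 4.283×10¹³ × (8.864×10⁴)² / 39.48 = 8.524×10²¹ m³.
a = 2.043×10⁷ m = 20428 km.
Altitude h = a − R = 20428 − 3390 = 17038 km.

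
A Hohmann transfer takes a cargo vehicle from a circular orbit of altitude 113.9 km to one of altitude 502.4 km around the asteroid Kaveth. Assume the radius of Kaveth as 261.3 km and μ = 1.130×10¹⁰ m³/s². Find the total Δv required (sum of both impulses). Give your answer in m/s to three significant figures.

Δv_total ≈ 50.3 m/s

r₁ = 261.3 + 113.9 = 375.20 km = 3.7520×10⁵ m.
r₂ = 261.3 + 502.4 = 763.70 km = 7.6370×10⁵ m.
Transfer ellipse a_t = (r₁ + r₂)/2 = 5.694×10⁵ m.
At r₁: circular v_c1 = √(μ/r₁) = 173.5 m/s; transfer-periapsis v_p = √[μ(2/r₁ − 1/a_t)] = 201.0 m/s.
Δv₁ = v_p − v_c1 = 27.43 m/s.
At r₂: circular v_c2 = √(μ/r₂) = 121.6 m/s; transfer-apoapsis v_a = √[μ(2/r₂ − 1/a_t)] = 98.74 m/s.
Δv₂ = v_c2 − v_a = 22.90 m/s.
Total Δv = Δv₁ + Δv₂ = 50.33 m/s.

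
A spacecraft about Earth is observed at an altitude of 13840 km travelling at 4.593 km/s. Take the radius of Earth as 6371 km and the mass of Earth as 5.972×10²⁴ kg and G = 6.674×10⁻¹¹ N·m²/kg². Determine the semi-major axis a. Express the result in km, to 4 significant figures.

μ = GM = 6.674×10⁻¹¹ × 5.972×10²⁴ = 3.986×10¹⁴ m³/s².
r = 6371 + 13840 = 20211 km = 2.021×10⁷ m.
Vis-viva rearranged: 1/a = 2/r − v²/μ = 9.896×10⁻⁸ − 5.293×10⁻⁸ = 4.603×10⁻⁸ m⁻¹.
a = 2.173×10⁷ m = 21726 km.

a ≈ 21730 km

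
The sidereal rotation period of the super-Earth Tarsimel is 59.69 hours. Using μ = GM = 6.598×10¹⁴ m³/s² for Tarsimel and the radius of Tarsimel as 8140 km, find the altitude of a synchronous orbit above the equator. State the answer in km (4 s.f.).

h_sync ≈ 83580 km

T = 59.69 hours = 2.149×10⁵ s.
A synchronous orbit has period T, so by Kepler's third law a = (μT²/4π²)^(1/3).
μT²/4π² = 6.598×10¹⁴ × (2.149×10⁵)² / 39.48 = 7.717×10²³ m³.
a = 9.172×10⁷ m = 91725 km.
Altitude h = a − R = 91725 − 8140 = 83585 km.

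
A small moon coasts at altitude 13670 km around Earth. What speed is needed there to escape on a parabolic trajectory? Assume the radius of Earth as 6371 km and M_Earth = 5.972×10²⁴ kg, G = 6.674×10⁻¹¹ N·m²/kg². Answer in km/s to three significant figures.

v_esc ≈ 6.31 km/s

μ = GM = 6.674×10⁻¹¹ × 5.972×10²⁴ = 3.986×10¹⁴ m³/s².
r = 6371 + 13670 = 20041 km = 2.0041×10⁷ m.
Escape speed v_esc = √(2μ/r) = √(2 × 3.986×10¹⁴ / 2.004×10⁷) = √(3.978×10⁷) = 6307 m/s.
= 6.307 km/s.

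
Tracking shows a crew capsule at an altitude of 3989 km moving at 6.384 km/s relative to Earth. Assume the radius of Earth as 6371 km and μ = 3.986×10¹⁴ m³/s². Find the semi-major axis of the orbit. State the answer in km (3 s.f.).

r = 6371 + 3989 = 10360 km = 1.036×10⁷ m.
Vis-viva rearranged: 1/a = 2/r − v²/μ = 1.931×10⁻⁷ − 1.022×10⁻⁷ = 9.080×10⁻⁸ m⁻¹.
a = 1.101×10⁷ m = 11013 km.

a ≈ 11000 km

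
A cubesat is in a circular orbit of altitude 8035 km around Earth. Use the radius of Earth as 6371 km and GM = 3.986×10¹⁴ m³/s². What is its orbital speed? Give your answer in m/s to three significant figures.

v ≈ 5260 m/s

r = 6371 + 8035 = 14406 km = 1.4406×10⁷ m.
For a circular orbit v = √(μ/r) = √(3.986×10¹⁴ / 1.441×10⁷) = √(2.767×10⁷) = 5260 m/s.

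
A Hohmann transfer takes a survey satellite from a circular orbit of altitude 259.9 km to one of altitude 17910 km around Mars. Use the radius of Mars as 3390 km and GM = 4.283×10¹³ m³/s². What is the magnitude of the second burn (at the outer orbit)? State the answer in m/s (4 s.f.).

Δv ≈ 651.0 m/s

r₁ = 3390 + 259.9 = 3649.9 km = 3.6499×10⁶ m.
r₂ = 3390 + 17910 = 21300 km = 2.1300×10⁷ m.
Transfer ellipse a_t = (r₁ + r₂)/2 = 1.247×10⁷ m.
At r₁: circular v_c1 = √(μ/r₁) = 3426 m/s; transfer-periapsis v_p = √[μ(2/r₁ − 1/a_t)] = 4476 m/s.
At r₂: circular v_c2 = √(μ/r₂) = 1418 m/s; transfer-apoapsis v_a = √[μ(2/r₂ − 1/a_t)] = 767.0 m/s.
Δv₂ = v_c2 − v_a = 651.0 m/s.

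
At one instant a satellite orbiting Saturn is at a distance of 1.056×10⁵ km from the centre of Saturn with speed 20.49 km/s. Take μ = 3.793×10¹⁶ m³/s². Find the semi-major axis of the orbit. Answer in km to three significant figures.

r = 1.056×10⁸ m.
Specific orbital energy ε = v²/2 − μ/r = (20490)²/2 − 3.793×10¹⁶/1.056×10⁸ = -1.493×10⁸ J/kg.
Since ε = −μ/(2a), a = −μ/(2ε) = 1.271×10⁸ m = 1.2706×10⁵ km.

a ≈ 1.27×10⁵ km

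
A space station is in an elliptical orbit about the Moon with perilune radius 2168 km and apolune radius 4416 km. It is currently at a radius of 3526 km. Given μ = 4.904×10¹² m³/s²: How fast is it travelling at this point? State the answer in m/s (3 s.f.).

Semi-major axis a = (r_p + r_a)/2 = 3292.0 km = 3.292×10⁶ m.
Vis-viva: v² = μ(2/r − 1/a) = 4.904×10¹² × (5.672×10⁻⁷ − 3.038×10⁻⁷) = 1.292×10⁶ m²/s².
v = 1137 m/s.

v ≈ 1140 m/s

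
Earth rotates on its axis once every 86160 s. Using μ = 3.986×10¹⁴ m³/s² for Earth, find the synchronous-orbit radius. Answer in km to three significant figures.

r_sync ≈ 42200 km

A synchronous orbit has period T, so by Kepler's third law a = (μT²/4π²)^(1/3).
μT²/4π² = 3.986×10¹⁴ × (8.616×10⁴)² / 39.48 = 7.495×10²² m³.
a = 4.216×10⁷ m = 42163 km.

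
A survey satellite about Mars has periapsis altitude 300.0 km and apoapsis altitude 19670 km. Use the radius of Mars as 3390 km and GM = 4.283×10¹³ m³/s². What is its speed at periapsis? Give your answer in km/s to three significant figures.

v ≈ 4.47 km/s

r_p = 3390 + 300.0 = 3690.0 km = 3.6900×10⁶ m.
r_a = 3390 + 19670 = 23060 km = 2.3060×10⁷ m.
Semi-major axis a = (r_p + r_a)/2 = 13375 km = 1.338×10⁷ m.
Vis-viva: v² = μ(2/r − 1/a) = 4.283×10¹³ × (5.420×10⁻⁷ − 7.477×10⁻⁸) = 2.001×10⁷ m²/s².
v = 4473 m/s = 4.473 km/s.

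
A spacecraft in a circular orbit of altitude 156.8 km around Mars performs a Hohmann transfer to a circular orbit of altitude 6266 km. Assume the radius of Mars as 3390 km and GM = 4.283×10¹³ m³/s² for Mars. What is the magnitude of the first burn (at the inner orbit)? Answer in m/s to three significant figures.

r₁ = 3390 + 156.8 = 3546.8 km = 3.5468×10⁶ m.
r₂ = 3390 + 6266 = 9656.0 km = 9.6560×10⁶ m.
Transfer ellipse a_t = (r₁ + r₂)/2 = 6.601×10⁶ m.
At r₁: circular v_c1 = √(μ/r₁) = 3475 m/s; transfer-periapsis v_p = √[μ(2/r₁ − 1/a_t)] = 4203 m/s.
Δv₁ = v_p − v_c1 = 727.8 m/s.

Δv ≈ 728 m/s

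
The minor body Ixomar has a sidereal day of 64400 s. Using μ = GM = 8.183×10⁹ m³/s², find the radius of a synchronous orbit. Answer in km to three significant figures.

A synchronous orbit has period T, so by Kepler's third law a = (μT²/4π²)^(1/3).
μT²/4π² = 8.183×10⁹ × (6.440×10⁴)² / 39.48 = 8.597×10¹⁷ m³.
a = 9.508×10⁵ m = 950.84 km.

r_sync ≈ 951 km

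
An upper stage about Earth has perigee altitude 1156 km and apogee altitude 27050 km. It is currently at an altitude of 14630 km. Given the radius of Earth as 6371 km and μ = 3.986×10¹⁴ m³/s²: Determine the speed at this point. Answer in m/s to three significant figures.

v ≈ 4300 m/s

r_p = 6371 + 1156 = 7527.0 km = 7.5270×10⁶ m.
r_a = 6371 + 27050 = 33421 km = 3.3421×10⁷ m.
r = 6371 + 14630 = 21001 km = 2.100×10⁷ m.
Semi-major axis a = (r_p + r_a)/2 = 20474 km = 2.047×10⁷ m.
Vis-viva: v² = μ(2/r − 1/a) = 3.986×10¹⁴ × (9.523×10⁻⁸ − 4.884×10⁻⁸) = 1.849×10⁷ m²/s².
v = 4300 m/s.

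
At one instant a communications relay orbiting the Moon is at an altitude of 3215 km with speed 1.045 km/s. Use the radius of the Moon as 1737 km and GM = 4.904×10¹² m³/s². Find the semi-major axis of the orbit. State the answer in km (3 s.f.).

r = 1737 + 3215 = 4952.0 km = 4.952×10⁶ m.
Vis-viva rearranged: 1/a = 2/r − v²/μ = 4.039×10⁻⁷ − 2.227×10⁻⁷ = 1.812×10⁻⁷ m⁻¹.
a = 5.519×10⁶ m = 5518.9 km.

a ≈ 5520 km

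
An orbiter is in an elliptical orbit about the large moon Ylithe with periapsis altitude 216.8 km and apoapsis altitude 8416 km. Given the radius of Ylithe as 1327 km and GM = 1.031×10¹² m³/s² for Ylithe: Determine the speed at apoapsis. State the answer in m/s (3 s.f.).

v ≈ 170 m/s

r_p = 1327 + 216.8 = 1543.8 km = 1.5438×10⁶ m.
r_a = 1327 + 8416 = 9743.0 km = 9.7430×10⁶ m.
Semi-major axis a = (r_p + r_a)/2 = 5643.4 km = 5.643×10⁶ m.
Vis-viva: v² = μ(2/r − 1/a) = 1.031×10¹² × (2.053×10⁻⁷ − 1.772×10⁻⁷) = 2.895×10⁴ m²/s².
v = 170.1 m/s.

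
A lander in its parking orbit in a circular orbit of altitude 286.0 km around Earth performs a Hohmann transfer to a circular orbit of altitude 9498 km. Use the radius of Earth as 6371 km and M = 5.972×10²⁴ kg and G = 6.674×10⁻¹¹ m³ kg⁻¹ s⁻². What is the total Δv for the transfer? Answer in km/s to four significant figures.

μ = GM = 6.674×10⁻¹¹ × 5.972×10²⁴ = 3.986×10¹⁴ m³/s².
r₁ = 6371 + 286.0 = 6657.0 km = 6.6570×10⁶ m.
r₂ = 6371 + 9498 = 15869 km = 1.5869×10⁷ m.
Transfer ellipse a_t = (r₁ + r₂)/2 = 1.126×10⁷ m.
At r₁: circular v_c1 = √(μ/r₁) = 7738 m/s; transfer-perigee v_p = √[μ(2/r₁ − 1/a_t)] = 9185 m/s.
Δv₁ = v_p − v_c1 = 1447 m/s.
At r₂: circular v_c2 = √(μ/r₂) = 5012 m/s; transfer-apogee v_a = √[μ(2/r₂ − 1/a_t)] = 3853 m/s.
Δv₂ = v_c2 − v_a = 1159 m/s.
Total Δv = Δv₁ + Δv₂ = 2606 m/s = 2.606 km/s.

Δv_total ≈ 2.606 km/s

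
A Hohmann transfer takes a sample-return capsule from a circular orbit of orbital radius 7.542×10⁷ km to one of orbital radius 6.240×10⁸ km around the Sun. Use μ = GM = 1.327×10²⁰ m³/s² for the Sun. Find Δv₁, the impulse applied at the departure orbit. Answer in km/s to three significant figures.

Δv ≈ 14.1 km/s

r₁ = 7.542×10⁷ km = 7.542×10¹⁰ m.
r₂ = 6.240×10⁸ km = 6.240×10¹¹ m.
Transfer ellipse a_t = (r₁ + r₂)/2 = 3.497×10¹¹ m.
At r₁: circular v_c1 = √(μ/r₁) = 41950 m/s; transfer-perihelion v_p = √[μ(2/r₁ − 1/a_t)] = 56030 m/s.
Δv₁ = v_p − v_c1 = 14090 m/s.
= 14.09 km/s.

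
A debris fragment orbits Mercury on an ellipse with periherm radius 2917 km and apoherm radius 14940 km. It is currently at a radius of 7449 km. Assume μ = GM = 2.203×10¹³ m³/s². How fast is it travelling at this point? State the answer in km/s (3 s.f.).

v ≈ 1.86 km/s

Semi-major axis a = (r_p + r_a)/2 = 8928.5 km = 8.928×10⁶ m.
Vis-viva: v² = μ(2/r − 1/a) = 2.203×10¹³ × (2.685×10⁻⁷ − 1.120×10⁻⁷) = 3.448×10⁶ m²/s².
v = 1857 m/s = 1.857 km/s.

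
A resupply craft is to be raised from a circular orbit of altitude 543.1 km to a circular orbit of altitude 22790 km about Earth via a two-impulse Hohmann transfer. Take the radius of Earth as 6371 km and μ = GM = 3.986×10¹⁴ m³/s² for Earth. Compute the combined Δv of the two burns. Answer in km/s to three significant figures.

r₁ = 6371 + 543.1 = 6914.1 km = 6.9141×10⁶ m.
r₂ = 6371 + 22790 = 29161 km = 2.9161×10⁷ m.
Transfer ellipse a_t = (r₁ + r₂)/2 = 1.804×10⁷ m.
At r₁: circular v_c1 = √(μ/r₁) = 7593 m/s; transfer-perigee v_p = √[μ(2/r₁ − 1/a_t)] = 9654 m/s.
Δv₁ = v_p − v_c1 = 2061 m/s.
At r₂: circular v_c2 = √(μ/r₂) = 3697 m/s; transfer-apogee v_a = √[μ(2/r₂ − 1/a_t)] = 2289 m/s.
Δv₂ = v_c2 − v_a = 1408 m/s.
Total Δv = Δv₁ + Δv₂ = 3470 m/s = 3.470 km/s.

Δv_total ≈ 3.47 km/s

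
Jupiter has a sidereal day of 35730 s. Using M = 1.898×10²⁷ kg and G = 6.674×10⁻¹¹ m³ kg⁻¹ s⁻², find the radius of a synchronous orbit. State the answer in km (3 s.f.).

r_sync ≈ 1.60×10⁵ km

μ = GM = 6.674×10⁻¹¹ × 1.898×10²⁷ = 1.267×10¹⁷ m³/s².
A synchronous orbit has period T, so by Kepler's third law a = (μT²/4π²)^(1/3).
μT²/4π² = 1.267×10¹⁷ × (3.573×10⁴)² / 39.48 = 4.096×10²⁴ m³.
a = 1.600×10⁸ m = 1.6000×10⁵ km.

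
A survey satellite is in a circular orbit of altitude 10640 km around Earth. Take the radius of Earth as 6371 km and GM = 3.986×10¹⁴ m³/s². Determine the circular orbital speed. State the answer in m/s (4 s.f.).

r = 6371 + 10640 = 17011 km = 1.7011×10⁷ m.
For a circular orbit v = √(μ/r) = √(3.986×10¹⁴ / 1.701×10⁷) = √(2.343×10⁷) = 4841 m/s.

v ≈ 4841 m/s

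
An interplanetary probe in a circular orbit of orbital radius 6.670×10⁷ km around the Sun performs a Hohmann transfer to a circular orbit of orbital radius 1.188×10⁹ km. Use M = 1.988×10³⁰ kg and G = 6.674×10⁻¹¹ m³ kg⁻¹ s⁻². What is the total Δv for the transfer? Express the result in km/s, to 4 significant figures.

Δv_total ≈ 23.90 km/s

μ = GM = 6.674×10⁻¹¹ × 1.988×10³⁰ = 1.327×10²⁰ m³/s².
r₁ = 6.670×10⁷ km = 6.670×10¹⁰ m.
r₂ = 1.188×10⁹ km = 1.188×10¹² m.
Transfer ellipse a_t = (r₁ + r₂)/2 = 6.274×10¹¹ m.
At r₁: circular v_c1 = √(μ/r₁) = 44600 m/s; transfer-perihelion v_p = √[μ(2/r₁ − 1/a_t)] = 61380 m/s.
Δv₁ = v_p − v_c1 = 16770 m/s.
At r₂: circular v_c2 = √(μ/r₂) = 10570 m/s; transfer-aphelion v_a = √[μ(2/r₂ − 1/a_t)] = 3446 m/s.
Δv₂ = v_c2 − v_a = 7122 m/s.
Total Δv = Δv₁ + Δv₂ = 23900 m/s = 23.90 km/s.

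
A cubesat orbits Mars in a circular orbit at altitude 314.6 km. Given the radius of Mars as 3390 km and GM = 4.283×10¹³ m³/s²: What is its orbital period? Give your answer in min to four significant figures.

T ≈ 114.1 min

r = 3390 + 314.6 = 3704.6 km = 3.7046×10⁶ m.
Kepler's third law: T = 2π√(r³/μ) = 2π√((3.705×10⁶)³ / 4.283×10¹³).
r³/μ = 1.187×10⁶ s², so T = 2π × 1.090×10³ = 6.846×10³ s.
Converting: 6.846×10³ s ÷ 60.00 = 114.1 min.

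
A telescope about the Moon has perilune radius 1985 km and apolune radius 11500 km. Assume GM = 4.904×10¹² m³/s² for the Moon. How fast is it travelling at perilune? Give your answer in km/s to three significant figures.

v ≈ 2.05 km/s

Semi-major axis a = (r_p + r_a)/2 = 6742.5 km = 6.742×10⁶ m.
Vis-viva: v² = μ(2/r − 1/a) = 4.904×10¹² × (1.008×10⁻⁶ − 1.483×10⁻⁷) = 4.214×10⁶ m²/s².
v = 2053 m/s = 2.053 km/s.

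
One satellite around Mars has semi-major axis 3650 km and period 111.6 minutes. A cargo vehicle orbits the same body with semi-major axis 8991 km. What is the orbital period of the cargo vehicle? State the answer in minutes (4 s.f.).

Kepler's third law: T² ∝ a³, so T₂ = T₁ (a₂/a₁)^(3/2).
a₂/a₁ = 2.463, (a₂/a₁)^(3/2) = 3.866.
T₂ = 111.6 × 3.866 = 431.5 minutes.

T₂ ≈ 431.5 minutes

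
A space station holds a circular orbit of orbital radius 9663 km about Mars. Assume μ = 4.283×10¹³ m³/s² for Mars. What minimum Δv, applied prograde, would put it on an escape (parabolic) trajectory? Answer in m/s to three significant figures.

Δv ≈ 872 m/s

r = 9663 km = 9.663×10⁶ m.
Circular speed v_c = √(μ/r) = 2105 m/s.
Escape speed v_esc = √(2μ/r) = √2 × v_c = 2977 m/s.
Δv = v_esc − v_c = 872.1 m/s.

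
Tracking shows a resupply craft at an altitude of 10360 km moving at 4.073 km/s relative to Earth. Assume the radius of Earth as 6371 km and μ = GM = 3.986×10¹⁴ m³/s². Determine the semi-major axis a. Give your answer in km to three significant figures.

a ≈ 12800 km

r = 6371 + 10360 = 16731 km = 1.673×10⁷ m.
Specific orbital energy ε = v²/2 − μ/r = (4073)²/2 − 3.986×10¹⁴/1.673×10⁷ = -1.553×10⁷ J/kg.
Since ε = −μ/(2a), a = −μ/(2ε) = 1.283×10⁷ m = 12834 km.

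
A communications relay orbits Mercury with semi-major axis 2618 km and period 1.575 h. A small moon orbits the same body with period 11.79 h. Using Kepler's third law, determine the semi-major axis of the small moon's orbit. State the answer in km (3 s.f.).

a₂ ≈ 10000 km

Kepler's third law: a³ ∝ T², so a₂ = a₁ (T₂/T₁)^(2/3).
T₂/T₁ = 7.486, (T₂/T₁)^(2/3) = 3.827.
a₂ = 2618 × 3.827 = 10020 km.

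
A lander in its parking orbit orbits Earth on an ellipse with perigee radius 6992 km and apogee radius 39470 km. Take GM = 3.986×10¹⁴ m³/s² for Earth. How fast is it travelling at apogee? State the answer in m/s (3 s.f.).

Semi-major axis a = (r_p + r_a)/2 = 23231 km = 2.323×10⁷ m.
Vis-viva: v² = μ(2/r − 1/a) = 3.986×10¹⁴ × (5.067×10⁻⁸ − 4.305×10⁻⁸) = 3.040×10⁶ m²/s².
v = 1743 m/s.

v ≈ 1740 m/s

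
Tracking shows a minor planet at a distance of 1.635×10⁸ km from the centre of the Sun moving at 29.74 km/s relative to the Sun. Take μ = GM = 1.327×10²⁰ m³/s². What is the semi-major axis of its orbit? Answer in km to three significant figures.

a ≈ 1.80×10⁸ km

r = 1.635×10¹¹ m.
Vis-viva rearranged: 1/a = 2/r − v²/μ = 1.223×10⁻¹¹ − 6.665×10⁻¹² = 5.567×10⁻¹² m⁻¹.
a = 1.796×10¹¹ m = 1.7962×10⁸ km.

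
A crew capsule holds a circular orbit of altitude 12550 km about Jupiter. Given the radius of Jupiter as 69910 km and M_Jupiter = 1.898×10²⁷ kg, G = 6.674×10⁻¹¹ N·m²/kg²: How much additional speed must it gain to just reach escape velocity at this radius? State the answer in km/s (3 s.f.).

μ = GM = 6.674×10⁻¹¹ × 1.898×10²⁷ = 1.267×10¹⁷ m³/s².
r = 69910 + 12550 = 82460 km = 8.2460×10⁷ m.
Circular speed v_c = √(μ/r) = 39190 m/s.
Escape speed v_esc = √(2μ/r) = √2 × v_c = 55430 m/s.
Δv = v_esc − v_c = 16230 m/s = 16.23 km/s.

Δv ≈ 16.2 km/s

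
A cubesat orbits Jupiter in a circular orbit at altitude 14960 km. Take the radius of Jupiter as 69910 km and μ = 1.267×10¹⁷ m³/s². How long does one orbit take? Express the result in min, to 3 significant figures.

r = 69910 + 14960 = 84870 km = 8.4870×10⁷ m.
Kepler's third law: T = 2π√(r³/μ) = 2π√((8.487×10⁷)³ / 1.267×10¹⁷).
r³/μ = 4.825×10⁶ s², so T = 2π × 2.197×10³ = 1.380×10⁴ s.
Converting: 1.380×10⁴ s ÷ 60.00 = 230.0 min.

T ≈ 230 min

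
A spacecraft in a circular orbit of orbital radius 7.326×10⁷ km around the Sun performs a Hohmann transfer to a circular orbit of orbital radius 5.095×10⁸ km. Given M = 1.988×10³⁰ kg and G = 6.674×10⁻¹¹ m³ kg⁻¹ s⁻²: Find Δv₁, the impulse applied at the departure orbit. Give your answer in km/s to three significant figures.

Δv ≈ 13.7 km/s

μ = GM = 6.674×10⁻¹¹ × 1.988×10³⁰ = 1.327×10²⁰ m³/s².
r₁ = 7.326×10⁷ km = 7.326×10¹⁰ m.
r₂ = 5.095×10⁸ km = 5.095×10¹¹ m.
Transfer ellipse a_t = (r₁ + r₂)/2 = 2.914×10¹¹ m.
At r₁: circular v_c1 = √(μ/r₁) = 42560 m/s; transfer-perihelion v_p = √[μ(2/r₁ − 1/a_t)] = 56270 m/s.
Δv₁ = v_p − v_c1 = 13720 m/s.
= 13.72 km/s.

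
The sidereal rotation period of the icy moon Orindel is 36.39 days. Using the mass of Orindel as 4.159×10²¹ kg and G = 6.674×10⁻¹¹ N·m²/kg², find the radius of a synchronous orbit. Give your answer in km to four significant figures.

μ = GM = 6.674×10⁻¹¹ × 4.159×10²¹ = 2.776×10¹¹ m³/s².
T = 36.39 days = 3.144×10⁶ s.
A synchronous orbit has period T, so by Kepler's third law a = (μT²/4π²)^(1/3).
μT²/4π² = 2.776×10¹¹ × (3.144×10⁶)² / 39.48 = 6.950×10²² m³.
a = 4.112×10⁷ m = 41115 km.

r_sync ≈ 41120 km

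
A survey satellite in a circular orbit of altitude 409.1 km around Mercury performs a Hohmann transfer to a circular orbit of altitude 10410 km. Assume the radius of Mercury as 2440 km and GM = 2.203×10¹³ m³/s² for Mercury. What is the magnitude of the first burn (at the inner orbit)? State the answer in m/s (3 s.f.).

Δv ≈ 777 m/s

r₁ = 2440 + 409.1 = 2849.1 km = 2.8491×10⁶ m.
r₂ = 2440 + 10410 = 12850 km = 1.2850×10⁷ m.
Transfer ellipse a_t = (r₁ + r₂)/2 = 7.850×10⁶ m.
At r₁: circular v_c1 = √(μ/r₁) = 2781 m/s; transfer-periherm v_p = √[μ(2/r₁ − 1/a_t)] = 3558 m/s.
Δv₁ = v_p − v_c1 = 777.1 m/s.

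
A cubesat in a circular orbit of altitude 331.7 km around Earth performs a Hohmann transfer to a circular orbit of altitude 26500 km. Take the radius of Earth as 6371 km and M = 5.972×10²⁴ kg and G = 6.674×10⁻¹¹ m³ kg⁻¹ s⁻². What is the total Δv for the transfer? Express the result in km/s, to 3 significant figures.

μ = GM = 6.674×10⁻¹¹ × 5.972×10²⁴ = 3.986×10¹⁴ m³/s².
r₁ = 6371 + 331.7 = 6702.7 km = 6.7027×10⁶ m.
r₂ = 6371 + 26500 = 32871 km = 3.2871×10⁷ m.
Transfer ellipse a_t = (r₁ + r₂)/2 = 1.979×10⁷ m.
At r₁: circular v_c1 = √(μ/r₁) = 7711 m/s; transfer-perigee v_p = √[μ(2/r₁ − 1/a_t)] = 9939 m/s.
Δv₁ = v_p − v_c1 = 2228 m/s.
At r₂: circular v_c2 = √(μ/r₂) = 3482 m/s; transfer-apogee v_a = √[μ(2/r₂ − 1/a_t)] = 2027 m/s.
Δv₂ = v_c2 − v_a = 1455 m/s.
Total Δv = Δv₁ + Δv₂ = 3683 m/s = 3.683 km/s.

Δv_total ≈ 3.68 km/s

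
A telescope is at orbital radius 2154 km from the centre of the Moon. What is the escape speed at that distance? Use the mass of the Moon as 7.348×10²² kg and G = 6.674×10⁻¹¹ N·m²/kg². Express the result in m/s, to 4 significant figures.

μ = GM = 6.674×10⁻¹¹ × 7.348×10²² = 4.904×10¹² m³/s².
r = 2154 km = 2.154×10⁶ m.
Escape speed v_esc = √(2μ/r) = √(2 × 4.904×10¹² / 2.154×10⁶) = √(4.553×10⁶) = 2134 m/s.

v_esc ≈ 2134 m/s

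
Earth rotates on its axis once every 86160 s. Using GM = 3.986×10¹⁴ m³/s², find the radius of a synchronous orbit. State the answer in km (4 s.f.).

r_sync ≈ 42160 km

A synchronous orbit has period T, so by Kepler's third law a = (μT²/4π²)^(1/3).
μT²/4π² = 3.986×10¹⁴ × (8.616×10⁴)² / 39.48 = 7.495×10²² m³.
a = 4.216×10⁷ m = 42163 km.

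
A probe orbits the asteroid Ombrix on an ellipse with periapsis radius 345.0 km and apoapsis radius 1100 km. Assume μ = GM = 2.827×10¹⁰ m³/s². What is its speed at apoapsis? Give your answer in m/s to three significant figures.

Semi-major axis a = (r_p + r_a)/2 = 722.50 km = 7.225×10⁵ m.
Vis-viva: v² = μ(2/r − 1/a) = 2.827×10¹⁰ × (1.818×10⁻⁶ − 1.384×10⁻⁶) = 1.227×10⁴ m²/s².
v = 110.8 m/s.

v ≈ 111 m/s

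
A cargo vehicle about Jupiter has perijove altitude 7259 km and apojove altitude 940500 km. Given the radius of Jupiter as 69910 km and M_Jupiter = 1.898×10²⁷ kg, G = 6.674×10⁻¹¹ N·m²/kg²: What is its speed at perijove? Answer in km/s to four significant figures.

v ≈ 55.23 km/s

μ = GM = 6.674×10⁻¹¹ × 1.898×10²⁷ = 1.267×10¹⁷ m³/s².
r_p = 69910 + 7259 = 77169 km = 7.7169×10⁷ m.
r_a = 69910 + 940500 = 1010400 km = 1.0104×10⁹ m.
Semi-major axis a = (r_p + r_a)/2 = 5.4379×10⁵ km = 5.438×10⁸ m.
Vis-viva: v² = μ(2/r − 1/a) = 1.267×10¹⁷ × (2.592×10⁻⁸ − 1.839×10⁻⁹) = 3.050×10⁹ m²/s².
v = 55230 m/s = 55.23 km/s.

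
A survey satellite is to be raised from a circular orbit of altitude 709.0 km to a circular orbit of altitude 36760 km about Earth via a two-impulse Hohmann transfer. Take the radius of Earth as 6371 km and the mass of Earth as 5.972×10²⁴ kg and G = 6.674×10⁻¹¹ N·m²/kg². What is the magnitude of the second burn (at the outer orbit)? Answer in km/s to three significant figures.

μ = GM = 6.674×10⁻¹¹ × 5.972×10²⁴ = 3.986×10¹⁴ m³/s².
r₁ = 6371 + 709.0 = 7080.0 km = 7.0800×10⁶ m.
r₂ = 6371 + 36760 = 43131 km = 4.3131×10⁷ m.
Transfer ellipse a_t = (r₁ + r₂)/2 = 2.511×10⁷ m.
At r₁: circular v_c1 = √(μ/r₁) = 7503 m/s; transfer-perigee v_p = √[μ(2/r₁ − 1/a_t)] = 9834 m/s.
At r₂: circular v_c2 = √(μ/r₂) = 3040 m/s; transfer-apogee v_a = √[μ(2/r₂ − 1/a_t)] = 1614 m/s.
Δv₂ = v_c2 − v_a = 1426 m/s.
= 1.426 km/s.

Δv ≈ 1.43 km/s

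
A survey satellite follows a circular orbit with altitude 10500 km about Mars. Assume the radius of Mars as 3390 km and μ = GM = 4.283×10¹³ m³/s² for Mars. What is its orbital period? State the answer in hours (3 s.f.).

r = 3390 + 10500 = 13890 km = 1.3890×10⁷ m.
Kepler's third law: T = 2π√(r³/μ) = 2π√((1.389×10⁷)³ / 4.283×10¹³).
r³/μ = 6.257×10⁷ s², so T = 2π × 7.910×10³ = 4.970×10⁴ s.
Converting: 4.970×10⁴ s ÷ 3600 = 13.81 hours.

T ≈ 13.8 hours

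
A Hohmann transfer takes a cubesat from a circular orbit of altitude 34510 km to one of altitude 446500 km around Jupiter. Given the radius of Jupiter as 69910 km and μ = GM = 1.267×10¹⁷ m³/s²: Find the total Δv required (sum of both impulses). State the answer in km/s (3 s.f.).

Δv_total ≈ 16.7 km/s

r₁ = 69910 + 34510 = 104420 km = 1.0442×10⁸ m.
r₂ = 69910 + 446500 = 516410 km = 5.1641×10⁸ m.
Transfer ellipse a_t = (r₁ + r₂)/2 = 3.104×10⁸ m.
At r₁: circular v_c1 = √(μ/r₁) = 34830 m/s; transfer-perijove v_p = √[μ(2/r₁ − 1/a_t)] = 44930 m/s.
Δv₁ = v_p − v_c1 = 10100 m/s.
At r₂: circular v_c2 = √(μ/r₂) = 15660 m/s; transfer-apojove v_a = √[μ(2/r₂ − 1/a_t)] = 9085 m/s.
Δv₂ = v_c2 − v_a = 6579 m/s.
Total Δv = Δv₁ + Δv₂ = 16670 m/s = 16.67 km/s.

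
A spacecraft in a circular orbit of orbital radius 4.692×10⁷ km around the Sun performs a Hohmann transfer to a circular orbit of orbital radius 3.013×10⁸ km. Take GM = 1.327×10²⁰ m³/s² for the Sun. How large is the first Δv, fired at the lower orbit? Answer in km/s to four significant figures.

Δv ≈ 16.78 km/s

r₁ = 4.692×10⁷ km = 4.692×10¹⁰ m.
r₂ = 3.013×10⁸ km = 3.013×10¹¹ m.
Transfer ellipse a_t = (r₁ + r₂)/2 = 1.741×10¹¹ m.
At r₁: circular v_c1 = √(μ/r₁) = 53180 m/s; transfer-perihelion v_p = √[μ(2/r₁ − 1/a_t)] = 69960 m/s.
Δv₁ = v_p − v_c1 = 16780 m/s.
= 16.78 km/s.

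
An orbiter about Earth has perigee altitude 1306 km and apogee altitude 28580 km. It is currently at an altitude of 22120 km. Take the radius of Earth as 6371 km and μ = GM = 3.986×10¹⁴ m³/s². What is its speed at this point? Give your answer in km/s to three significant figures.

r_p = 6371 + 1306 = 7677.0 km = 7.6770×10⁶ m.
r_a = 6371 + 28580 = 34951 km = 3.4951×10⁷ m.
r = 6371 + 22120 = 28491 km = 2.849×10⁷ m.
Semi-major axis a = (r_p + r_a)/2 = 21314 km = 2.131×10⁷ m.
Vis-viva: v² = μ(2/r − 1/a) = 3.986×10¹⁴ × (7.020×10⁻⁸ − 4.692×10⁻⁸) = 9.279×10⁶ m²/s².
v = 3046 m/s = 3.046 km/s.

v ≈ 3.05 km/s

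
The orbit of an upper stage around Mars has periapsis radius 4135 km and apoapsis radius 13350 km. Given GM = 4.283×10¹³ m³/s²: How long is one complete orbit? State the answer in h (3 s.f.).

Semi-major axis a = (r_p + r_a)/2 = (4135.0 + 13350)/2 = 8742.5 km = 8.742×10⁶ m.
By Kepler's third law T = 2π√(a³/μ) = 2π × 3.950×10³ = 2.482×10⁴ s.
= 6.894 h.

T ≈ 6.89 h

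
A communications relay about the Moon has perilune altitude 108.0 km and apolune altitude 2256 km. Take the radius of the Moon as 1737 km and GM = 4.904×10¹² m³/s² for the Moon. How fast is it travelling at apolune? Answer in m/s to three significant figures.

r_p = 1737 + 108.0 = 1845.0 km = 1.8450×10⁶ m.
r_a = 1737 + 2256 = 3993.0 km = 3.9930×10⁶ m.
Semi-major axis a = (r_p + r_a)/2 = 2919.0 km = 2.919×10⁶ m.
Vis-viva: v² = μ(2/r − 1/a) = 4.904×10¹² × (5.009×10⁻⁷ − 3.426×10⁻⁷) = 7.763×10⁵ m²/s².
v = 881.1 m/s.

v ≈ 881 m/s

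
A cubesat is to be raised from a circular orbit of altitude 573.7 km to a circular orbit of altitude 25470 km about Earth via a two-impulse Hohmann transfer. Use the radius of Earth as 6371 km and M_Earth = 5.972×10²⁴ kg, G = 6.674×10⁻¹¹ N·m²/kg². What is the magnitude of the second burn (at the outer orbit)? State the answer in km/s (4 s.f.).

μ = GM = 6.674×10⁻¹¹ × 5.972×10²⁴ = 3.986×10¹⁴ m³/s².
r₁ = 6371 + 573.7 = 6944.7 km = 6.9447×10⁶ m.
r₂ = 6371 + 25470 = 31841 km = 3.1841×10⁷ m.
Transfer ellipse a_t = (r₁ + r₂)/2 = 1.939×10⁷ m.
At r₁: circular v_c1 = √(μ/r₁) = 7576 m/s; transfer-perigee v_p = √[μ(2/r₁ − 1/a_t)] = 9707 m/s.
At r₂: circular v_c2 = √(μ/r₂) = 3538 m/s; transfer-apogee v_a = √[μ(2/r₂ − 1/a_t)] = 2117 m/s.
Δv₂ = v_c2 − v_a = 1421 m/s.
= 1.421 km/s.

Δv ≈ 1.421 km/s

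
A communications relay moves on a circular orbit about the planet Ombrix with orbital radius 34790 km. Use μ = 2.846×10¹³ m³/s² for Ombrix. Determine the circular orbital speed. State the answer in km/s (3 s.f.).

v ≈ 0.904 km/s

r = 34790 km = 3.479×10⁷ m.
For a circular orbit v = √(μ/r) = √(2.846×10¹³ / 3.479×10⁷) = √(8.181×10⁵) = 904.5 m/s.
That is 0.9045 km/s.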